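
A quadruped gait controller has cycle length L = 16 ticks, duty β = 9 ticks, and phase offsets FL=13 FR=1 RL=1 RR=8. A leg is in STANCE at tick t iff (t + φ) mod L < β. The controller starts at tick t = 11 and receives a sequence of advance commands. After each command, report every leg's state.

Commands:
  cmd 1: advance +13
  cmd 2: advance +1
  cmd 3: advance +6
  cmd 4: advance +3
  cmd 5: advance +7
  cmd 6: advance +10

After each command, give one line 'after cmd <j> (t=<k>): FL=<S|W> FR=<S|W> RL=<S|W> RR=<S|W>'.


start t=11: FL=S FR=W RL=W RR=S
cmd 1: advance +13 → t=24, phase=(5,9,9,0) → FL=S FR=W RL=W RR=S
cmd 2: advance +1 → t=25, phase=(6,10,10,1) → FL=S FR=W RL=W RR=S
cmd 3: advance +6 → t=31, phase=(12,0,0,7) → FL=W FR=S RL=S RR=S
cmd 4: advance +3 → t=34, phase=(15,3,3,10) → FL=W FR=S RL=S RR=W
cmd 5: advance +7 → t=41, phase=(6,10,10,1) → FL=S FR=W RL=W RR=S
cmd 6: advance +10 → t=51, phase=(0,4,4,11) → FL=S FR=S RL=S RR=W

after cmd 1 (t=24): FL=S FR=W RL=W RR=S
after cmd 2 (t=25): FL=S FR=W RL=W RR=S
after cmd 3 (t=31): FL=W FR=S RL=S RR=S
after cmd 4 (t=34): FL=W FR=S RL=S RR=W
after cmd 5 (t=41): FL=S FR=W RL=W RR=S
after cmd 6 (t=51): FL=S FR=S RL=S RR=W


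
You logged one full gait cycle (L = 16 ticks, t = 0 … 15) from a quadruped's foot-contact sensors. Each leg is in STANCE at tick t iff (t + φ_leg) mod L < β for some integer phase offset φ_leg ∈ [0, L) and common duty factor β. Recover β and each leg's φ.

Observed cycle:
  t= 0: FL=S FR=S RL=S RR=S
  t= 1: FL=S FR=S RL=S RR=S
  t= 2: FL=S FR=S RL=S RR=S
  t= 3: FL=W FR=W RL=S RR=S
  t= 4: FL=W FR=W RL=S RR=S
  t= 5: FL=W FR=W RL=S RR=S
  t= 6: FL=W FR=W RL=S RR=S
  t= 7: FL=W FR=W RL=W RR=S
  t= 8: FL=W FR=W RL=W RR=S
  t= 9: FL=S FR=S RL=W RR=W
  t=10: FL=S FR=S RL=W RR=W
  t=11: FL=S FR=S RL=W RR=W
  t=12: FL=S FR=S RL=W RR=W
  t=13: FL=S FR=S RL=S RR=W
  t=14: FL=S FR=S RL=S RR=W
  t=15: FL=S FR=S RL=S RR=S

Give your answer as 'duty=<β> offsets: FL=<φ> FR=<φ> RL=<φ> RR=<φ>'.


duty=10 offsets: FL=7 FR=7 RL=3 RR=1

duty β = stance ticks per leg = 10
FL: stance ticks = 10; W→S at t=9 → φ=7
FR: stance ticks = 10; W→S at t=9 → φ=7
RL: stance ticks = 10; W→S at t=13 → φ=3
RR: stance ticks = 10; W→S at t=15 → φ=1


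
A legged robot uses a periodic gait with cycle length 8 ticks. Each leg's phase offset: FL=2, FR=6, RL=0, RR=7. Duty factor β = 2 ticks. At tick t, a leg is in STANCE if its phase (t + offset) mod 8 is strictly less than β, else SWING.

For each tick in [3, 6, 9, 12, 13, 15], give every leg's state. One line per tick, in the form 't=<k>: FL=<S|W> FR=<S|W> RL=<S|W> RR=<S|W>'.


t=3: FL=W FR=S RL=W RR=W
t=6: FL=S FR=W RL=W RR=W
t=9: FL=W FR=W RL=S RR=S
t=12: FL=W FR=W RL=W RR=W
t=13: FL=W FR=W RL=W RR=W
t=15: FL=S FR=W RL=W RR=W

t=3: phase=(5,1,3,2) vs β=2 → FL=W FR=S RL=W RR=W
t=6: phase=(0,4,6,5) vs β=2 → FL=S FR=W RL=W RR=W
t=9: phase=(3,7,1,0) vs β=2 → FL=W FR=W RL=S RR=S
t=12: phase=(6,2,4,3) vs β=2 → FL=W FR=W RL=W RR=W
t=13: phase=(7,3,5,4) vs β=2 → FL=W FR=W RL=W RR=W
t=15: phase=(1,5,7,6) vs β=2 → FL=S FR=W RL=W RR=W


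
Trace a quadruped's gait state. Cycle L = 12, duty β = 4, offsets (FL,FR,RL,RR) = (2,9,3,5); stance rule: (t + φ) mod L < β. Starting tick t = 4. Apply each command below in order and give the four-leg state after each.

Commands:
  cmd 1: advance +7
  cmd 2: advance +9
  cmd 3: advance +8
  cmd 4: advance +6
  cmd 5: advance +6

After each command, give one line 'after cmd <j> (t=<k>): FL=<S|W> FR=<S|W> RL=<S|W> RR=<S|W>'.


start t=4: FL=W FR=S RL=W RR=W
cmd 1: advance +7 → t=11, phase=(1,8,2,4) → FL=S FR=W RL=S RR=W
cmd 2: advance +9 → t=20, phase=(10,5,11,1) → FL=W FR=W RL=W RR=S
cmd 3: advance +8 → t=28, phase=(6,1,7,9) → FL=W FR=S RL=W RR=W
cmd 4: advance +6 → t=34, phase=(0,7,1,3) → FL=S FR=W RL=S RR=S
cmd 5: advance +6 → t=40, phase=(6,1,7,9) → FL=W FR=S RL=W RR=W

after cmd 1 (t=11): FL=S FR=W RL=S RR=W
after cmd 2 (t=20): FL=W FR=W RL=W RR=S
after cmd 3 (t=28): FL=W FR=S RL=W RR=W
after cmd 4 (t=34): FL=S FR=W RL=S RR=S
after cmd 5 (t=40): FL=W FR=S RL=W RR=W


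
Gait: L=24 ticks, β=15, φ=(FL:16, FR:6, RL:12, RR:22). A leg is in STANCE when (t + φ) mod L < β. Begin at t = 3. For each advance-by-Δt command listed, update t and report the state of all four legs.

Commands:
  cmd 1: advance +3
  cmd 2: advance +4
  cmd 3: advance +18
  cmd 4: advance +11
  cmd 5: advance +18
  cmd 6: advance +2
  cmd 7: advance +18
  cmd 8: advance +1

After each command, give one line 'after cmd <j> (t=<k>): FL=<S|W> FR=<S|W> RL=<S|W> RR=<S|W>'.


after cmd 1 (t=6): FL=W FR=S RL=W RR=S
after cmd 2 (t=10): FL=S FR=W RL=W RR=S
after cmd 3 (t=28): FL=W FR=S RL=W RR=S
after cmd 4 (t=39): FL=S FR=W RL=S RR=S
after cmd 5 (t=57): FL=S FR=W RL=W RR=S
after cmd 6 (t=59): FL=S FR=W RL=W RR=S
after cmd 7 (t=77): FL=W FR=S RL=W RR=S
after cmd 8 (t=78): FL=W FR=S RL=W RR=S

start t=3: FL=W FR=S RL=W RR=S
cmd 1: advance +3 → t=6, phase=(22,12,18,4) → FL=W FR=S RL=W RR=S
cmd 2: advance +4 → t=10, phase=(2,16,22,8) → FL=S FR=W RL=W RR=S
cmd 3: advance +18 → t=28, phase=(20,10,16,2) → FL=W FR=S RL=W RR=S
cmd 4: advance +11 → t=39, phase=(7,21,3,13) → FL=S FR=W RL=S RR=S
cmd 5: advance +18 → t=57, phase=(1,15,21,7) → FL=S FR=W RL=W RR=S
cmd 6: advance +2 → t=59, phase=(3,17,23,9) → FL=S FR=W RL=W RR=S
cmd 7: advance +18 → t=77, phase=(21,11,17,3) → FL=W FR=S RL=W RR=S
cmd 8: advance +1 → t=78, phase=(22,12,18,4) → FL=W FR=S RL=W RR=S


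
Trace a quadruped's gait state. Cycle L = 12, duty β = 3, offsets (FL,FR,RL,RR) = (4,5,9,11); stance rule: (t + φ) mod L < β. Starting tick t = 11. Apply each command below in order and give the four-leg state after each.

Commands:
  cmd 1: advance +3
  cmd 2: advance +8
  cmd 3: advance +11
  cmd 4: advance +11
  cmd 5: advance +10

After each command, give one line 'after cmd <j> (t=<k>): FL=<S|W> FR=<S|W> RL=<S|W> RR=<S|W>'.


start t=11: FL=W FR=W RL=W RR=W
cmd 1: advance +3 → t=14, phase=(6,7,11,1) → FL=W FR=W RL=W RR=S
cmd 2: advance +8 → t=22, phase=(2,3,7,9) → FL=S FR=W RL=W RR=W
cmd 3: advance +11 → t=33, phase=(1,2,6,8) → FL=S FR=S RL=W RR=W
cmd 4: advance +11 → t=44, phase=(0,1,5,7) → FL=S FR=S RL=W RR=W
cmd 5: advance +10 → t=54, phase=(10,11,3,5) → FL=W FR=W RL=W RR=W

after cmd 1 (t=14): FL=W FR=W RL=W RR=S
after cmd 2 (t=22): FL=S FR=W RL=W RR=W
after cmd 3 (t=33): FL=S FR=S RL=W RR=W
after cmd 4 (t=44): FL=S FR=S RL=W RR=W
after cmd 5 (t=54): FL=W FR=W RL=W RR=W


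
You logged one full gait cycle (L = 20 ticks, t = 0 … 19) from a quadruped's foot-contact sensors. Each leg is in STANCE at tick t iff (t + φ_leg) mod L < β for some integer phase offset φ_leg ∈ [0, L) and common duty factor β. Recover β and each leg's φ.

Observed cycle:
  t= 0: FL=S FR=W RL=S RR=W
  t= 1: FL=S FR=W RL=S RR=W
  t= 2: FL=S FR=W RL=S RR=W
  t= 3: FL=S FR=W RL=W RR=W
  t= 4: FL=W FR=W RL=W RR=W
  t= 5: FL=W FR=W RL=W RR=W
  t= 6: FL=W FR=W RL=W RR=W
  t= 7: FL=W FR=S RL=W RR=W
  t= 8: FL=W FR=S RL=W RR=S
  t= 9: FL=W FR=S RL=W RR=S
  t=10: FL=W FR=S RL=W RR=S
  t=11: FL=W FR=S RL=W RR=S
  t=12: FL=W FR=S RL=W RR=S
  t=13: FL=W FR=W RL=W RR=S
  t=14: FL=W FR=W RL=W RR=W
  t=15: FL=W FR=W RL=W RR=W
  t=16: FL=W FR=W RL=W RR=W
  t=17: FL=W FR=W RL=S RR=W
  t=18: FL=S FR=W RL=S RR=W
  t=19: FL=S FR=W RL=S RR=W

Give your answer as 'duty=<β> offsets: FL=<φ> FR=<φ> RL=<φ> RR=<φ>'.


duty β = stance ticks per leg = 6
FL: stance ticks = 6; W→S at t=18 → φ=2
FR: stance ticks = 6; W→S at t=7 → φ=13
RL: stance ticks = 6; W→S at t=17 → φ=3
RR: stance ticks = 6; W→S at t=8 → φ=12

duty=6 offsets: FL=2 FR=13 RL=3 RR=12


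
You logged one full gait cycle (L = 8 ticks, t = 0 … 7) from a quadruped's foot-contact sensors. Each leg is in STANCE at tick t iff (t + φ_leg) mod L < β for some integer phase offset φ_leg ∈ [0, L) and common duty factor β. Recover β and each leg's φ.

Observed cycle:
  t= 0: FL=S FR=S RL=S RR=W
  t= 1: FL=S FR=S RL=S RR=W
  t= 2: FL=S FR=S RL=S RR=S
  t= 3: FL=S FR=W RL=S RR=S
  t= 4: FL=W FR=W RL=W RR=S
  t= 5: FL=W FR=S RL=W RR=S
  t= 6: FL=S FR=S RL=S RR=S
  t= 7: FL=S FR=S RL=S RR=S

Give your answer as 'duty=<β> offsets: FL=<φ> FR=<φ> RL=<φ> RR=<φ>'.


duty=6 offsets: FL=2 FR=3 RL=2 RR=6

duty β = stance ticks per leg = 6
FL: stance ticks = 6; W→S at t=6 → φ=2
FR: stance ticks = 6; W→S at t=5 → φ=3
RL: stance ticks = 6; W→S at t=6 → φ=2
RR: stance ticks = 6; W→S at t=2 → φ=6


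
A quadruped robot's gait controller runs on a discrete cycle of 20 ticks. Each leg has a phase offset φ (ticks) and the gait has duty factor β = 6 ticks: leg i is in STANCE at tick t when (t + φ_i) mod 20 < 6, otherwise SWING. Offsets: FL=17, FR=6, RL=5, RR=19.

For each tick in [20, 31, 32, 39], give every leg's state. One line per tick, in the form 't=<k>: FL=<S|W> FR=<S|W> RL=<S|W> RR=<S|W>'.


t=20: phase=(17,6,5,19) vs β=6 → FL=W FR=W RL=S RR=W
t=31: phase=(8,17,16,10) vs β=6 → FL=W FR=W RL=W RR=W
t=32: phase=(9,18,17,11) vs β=6 → FL=W FR=W RL=W RR=W
t=39: phase=(16,5,4,18) vs β=6 → FL=W FR=S RL=S RR=W

t=20: FL=W FR=W RL=S RR=W
t=31: FL=W FR=W RL=W RR=W
t=32: FL=W FR=W RL=W RR=W
t=39: FL=W FR=S RL=S RR=W


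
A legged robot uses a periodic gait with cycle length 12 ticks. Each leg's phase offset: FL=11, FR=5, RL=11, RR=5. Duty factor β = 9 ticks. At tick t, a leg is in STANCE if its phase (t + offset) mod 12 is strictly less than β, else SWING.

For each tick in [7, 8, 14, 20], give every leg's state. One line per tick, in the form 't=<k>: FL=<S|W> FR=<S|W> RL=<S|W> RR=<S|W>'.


t=7: phase=(6,0,6,0) vs β=9 → FL=S FR=S RL=S RR=S
t=8: phase=(7,1,7,1) vs β=9 → FL=S FR=S RL=S RR=S
t=14: phase=(1,7,1,7) vs β=9 → FL=S FR=S RL=S RR=S
t=20: phase=(7,1,7,1) vs β=9 → FL=S FR=S RL=S RR=S

t=7: FL=S FR=S RL=S RR=S
t=8: FL=S FR=S RL=S RR=S
t=14: FL=S FR=S RL=S RR=S
t=20: FL=S FR=S RL=S RR=S


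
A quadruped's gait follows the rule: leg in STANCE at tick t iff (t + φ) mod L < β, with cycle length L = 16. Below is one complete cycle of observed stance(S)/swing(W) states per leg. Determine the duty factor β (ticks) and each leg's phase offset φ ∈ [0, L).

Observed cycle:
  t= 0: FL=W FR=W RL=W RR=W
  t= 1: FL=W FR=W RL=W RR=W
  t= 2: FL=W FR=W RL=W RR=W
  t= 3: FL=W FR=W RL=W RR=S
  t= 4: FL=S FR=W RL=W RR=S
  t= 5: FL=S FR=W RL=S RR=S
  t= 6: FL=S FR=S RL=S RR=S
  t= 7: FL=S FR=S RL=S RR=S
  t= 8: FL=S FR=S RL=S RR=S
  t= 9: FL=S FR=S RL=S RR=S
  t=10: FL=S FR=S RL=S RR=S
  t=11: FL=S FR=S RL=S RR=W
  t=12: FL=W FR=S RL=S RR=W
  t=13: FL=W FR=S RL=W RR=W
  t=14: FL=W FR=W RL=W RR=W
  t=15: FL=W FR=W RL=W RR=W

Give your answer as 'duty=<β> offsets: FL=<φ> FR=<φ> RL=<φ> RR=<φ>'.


duty β = stance ticks per leg = 8
FL: stance ticks = 8; W→S at t=4 → φ=12
FR: stance ticks = 8; W→S at t=6 → φ=10
RL: stance ticks = 8; W→S at t=5 → φ=11
RR: stance ticks = 8; W→S at t=3 → φ=13

duty=8 offsets: FL=12 FR=10 RL=11 RR=13


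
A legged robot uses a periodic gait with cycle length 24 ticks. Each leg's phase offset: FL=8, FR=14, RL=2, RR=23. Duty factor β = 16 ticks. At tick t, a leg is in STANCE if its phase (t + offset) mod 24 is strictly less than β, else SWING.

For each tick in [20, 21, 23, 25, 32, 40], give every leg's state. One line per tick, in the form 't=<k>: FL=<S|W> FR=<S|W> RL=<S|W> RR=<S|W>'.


t=20: FL=S FR=S RL=W RR=W
t=21: FL=S FR=S RL=W RR=W
t=23: FL=S FR=S RL=S RR=W
t=25: FL=S FR=S RL=S RR=S
t=32: FL=W FR=W RL=S RR=S
t=40: FL=S FR=S RL=W RR=S

t=20: phase=(4,10,22,19) vs β=16 → FL=S FR=S RL=W RR=W
t=21: phase=(5,11,23,20) vs β=16 → FL=S FR=S RL=W RR=W
t=23: phase=(7,13,1,22) vs β=16 → FL=S FR=S RL=S RR=W
t=25: phase=(9,15,3,0) vs β=16 → FL=S FR=S RL=S RR=S
t=32: phase=(16,22,10,7) vs β=16 → FL=W FR=W RL=S RR=S
t=40: phase=(0,6,18,15) vs β=16 → FL=S FR=S RL=W RR=S


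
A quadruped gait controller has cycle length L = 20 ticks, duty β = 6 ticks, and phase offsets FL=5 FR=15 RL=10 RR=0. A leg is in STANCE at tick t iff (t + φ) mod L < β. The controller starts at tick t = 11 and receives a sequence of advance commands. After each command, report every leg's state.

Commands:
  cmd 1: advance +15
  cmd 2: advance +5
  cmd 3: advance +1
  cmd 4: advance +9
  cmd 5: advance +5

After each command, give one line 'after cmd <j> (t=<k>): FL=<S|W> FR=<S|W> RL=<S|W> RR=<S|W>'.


start t=11: FL=W FR=W RL=S RR=W
cmd 1: advance +15 → t=26, phase=(11,1,16,6) → FL=W FR=S RL=W RR=W
cmd 2: advance +5 → t=31, phase=(16,6,1,11) → FL=W FR=W RL=S RR=W
cmd 3: advance +1 → t=32, phase=(17,7,2,12) → FL=W FR=W RL=S RR=W
cmd 4: advance +9 → t=41, phase=(6,16,11,1) → FL=W FR=W RL=W RR=S
cmd 5: advance +5 → t=46, phase=(11,1,16,6) → FL=W FR=S RL=W RR=W

after cmd 1 (t=26): FL=W FR=S RL=W RR=W
after cmd 2 (t=31): FL=W FR=W RL=S RR=W
after cmd 3 (t=32): FL=W FR=W RL=S RR=W
after cmd 4 (t=41): FL=W FR=W RL=W RR=S
after cmd 5 (t=46): FL=W FR=S RL=W RR=W


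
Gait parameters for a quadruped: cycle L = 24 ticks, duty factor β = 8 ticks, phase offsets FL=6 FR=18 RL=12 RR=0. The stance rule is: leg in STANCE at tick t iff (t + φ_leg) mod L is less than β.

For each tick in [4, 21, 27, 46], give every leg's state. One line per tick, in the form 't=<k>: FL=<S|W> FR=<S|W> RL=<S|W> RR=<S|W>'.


t=4: phase=(10,22,16,4) vs β=8 → FL=W FR=W RL=W RR=S
t=21: phase=(3,15,9,21) vs β=8 → FL=S FR=W RL=W RR=W
t=27: phase=(9,21,15,3) vs β=8 → FL=W FR=W RL=W RR=S
t=46: phase=(4,16,10,22) vs β=8 → FL=S FR=W RL=W RR=W

t=4: FL=W FR=W RL=W RR=S
t=21: FL=S FR=W RL=W RR=W
t=27: FL=W FR=W RL=W RR=S
t=46: FL=S FR=W RL=W RR=W


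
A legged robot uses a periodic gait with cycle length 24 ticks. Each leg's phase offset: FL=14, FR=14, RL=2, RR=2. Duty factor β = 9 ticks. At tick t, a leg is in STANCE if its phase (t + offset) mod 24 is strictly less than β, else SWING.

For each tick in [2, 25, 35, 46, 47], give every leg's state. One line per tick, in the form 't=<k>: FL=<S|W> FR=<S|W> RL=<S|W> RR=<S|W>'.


t=2: FL=W FR=W RL=S RR=S
t=25: FL=W FR=W RL=S RR=S
t=35: FL=S FR=S RL=W RR=W
t=46: FL=W FR=W RL=S RR=S
t=47: FL=W FR=W RL=S RR=S

t=2: phase=(16,16,4,4) vs β=9 → FL=W FR=W RL=S RR=S
t=25: phase=(15,15,3,3) vs β=9 → FL=W FR=W RL=S RR=S
t=35: phase=(1,1,13,13) vs β=9 → FL=S FR=S RL=W RR=W
t=46: phase=(12,12,0,0) vs β=9 → FL=W FR=W RL=S RR=S
t=47: phase=(13,13,1,1) vs β=9 → FL=W FR=W RL=S RR=S


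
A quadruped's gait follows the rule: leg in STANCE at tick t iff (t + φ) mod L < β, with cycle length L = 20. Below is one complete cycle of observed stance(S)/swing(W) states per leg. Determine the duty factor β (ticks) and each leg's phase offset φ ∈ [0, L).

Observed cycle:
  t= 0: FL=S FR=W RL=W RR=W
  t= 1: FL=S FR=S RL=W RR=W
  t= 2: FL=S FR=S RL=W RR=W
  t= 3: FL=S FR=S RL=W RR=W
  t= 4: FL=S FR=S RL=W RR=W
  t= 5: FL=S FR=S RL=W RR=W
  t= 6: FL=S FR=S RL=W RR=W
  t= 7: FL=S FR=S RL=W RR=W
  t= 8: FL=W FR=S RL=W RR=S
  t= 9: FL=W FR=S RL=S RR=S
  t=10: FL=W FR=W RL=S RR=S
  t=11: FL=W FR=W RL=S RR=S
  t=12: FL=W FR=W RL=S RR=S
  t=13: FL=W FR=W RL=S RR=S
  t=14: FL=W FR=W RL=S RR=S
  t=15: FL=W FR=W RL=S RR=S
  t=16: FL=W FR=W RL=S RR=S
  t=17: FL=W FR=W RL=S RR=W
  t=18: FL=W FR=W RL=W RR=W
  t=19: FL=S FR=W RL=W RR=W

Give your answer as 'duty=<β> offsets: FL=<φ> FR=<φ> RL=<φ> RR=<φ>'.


duty β = stance ticks per leg = 9
FL: stance ticks = 9; W→S at t=19 → φ=1
FR: stance ticks = 9; W→S at t=1 → φ=19
RL: stance ticks = 9; W→S at t=9 → φ=11
RR: stance ticks = 9; W→S at t=8 → φ=12

duty=9 offsets: FL=1 FR=19 RL=11 RR=12


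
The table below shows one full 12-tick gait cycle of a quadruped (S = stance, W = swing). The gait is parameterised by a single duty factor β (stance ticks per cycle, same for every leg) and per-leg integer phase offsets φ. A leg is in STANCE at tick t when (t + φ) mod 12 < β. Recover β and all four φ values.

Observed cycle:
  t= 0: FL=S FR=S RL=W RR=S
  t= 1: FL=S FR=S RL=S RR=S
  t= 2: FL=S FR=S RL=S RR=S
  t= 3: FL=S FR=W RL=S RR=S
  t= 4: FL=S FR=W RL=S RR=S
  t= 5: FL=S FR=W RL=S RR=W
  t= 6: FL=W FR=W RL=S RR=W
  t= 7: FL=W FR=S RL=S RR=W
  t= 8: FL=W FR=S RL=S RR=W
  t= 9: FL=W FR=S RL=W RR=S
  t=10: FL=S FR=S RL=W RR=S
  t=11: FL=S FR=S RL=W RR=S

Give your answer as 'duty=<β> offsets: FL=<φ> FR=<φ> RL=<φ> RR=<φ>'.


duty=8 offsets: FL=2 FR=5 RL=11 RR=3

duty β = stance ticks per leg = 8
FL: stance ticks = 8; W→S at t=10 → φ=2
FR: stance ticks = 8; W→S at t=7 → φ=5
RL: stance ticks = 8; W→S at t=1 → φ=11
RR: stance ticks = 8; W→S at t=9 → φ=3


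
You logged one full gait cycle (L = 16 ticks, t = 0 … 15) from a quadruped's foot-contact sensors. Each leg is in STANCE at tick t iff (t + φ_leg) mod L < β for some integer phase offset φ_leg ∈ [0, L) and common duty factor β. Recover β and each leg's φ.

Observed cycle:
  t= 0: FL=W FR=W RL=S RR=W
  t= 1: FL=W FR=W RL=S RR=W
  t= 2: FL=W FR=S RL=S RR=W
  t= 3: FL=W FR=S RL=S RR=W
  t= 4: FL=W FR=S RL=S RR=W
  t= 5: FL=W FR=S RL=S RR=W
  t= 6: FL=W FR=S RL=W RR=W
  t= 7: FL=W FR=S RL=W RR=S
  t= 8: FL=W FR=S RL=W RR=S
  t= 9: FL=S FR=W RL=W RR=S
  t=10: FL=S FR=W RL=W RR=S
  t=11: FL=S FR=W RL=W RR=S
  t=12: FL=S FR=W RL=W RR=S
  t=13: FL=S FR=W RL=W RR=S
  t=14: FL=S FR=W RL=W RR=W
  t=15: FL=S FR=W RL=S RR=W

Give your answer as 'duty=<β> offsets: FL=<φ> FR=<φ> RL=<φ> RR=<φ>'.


duty=7 offsets: FL=7 FR=14 RL=1 RR=9

duty β = stance ticks per leg = 7
FL: stance ticks = 7; W→S at t=9 → φ=7
FR: stance ticks = 7; W→S at t=2 → φ=14
RL: stance ticks = 7; W→S at t=15 → φ=1
RR: stance ticks = 7; W→S at t=7 → φ=9


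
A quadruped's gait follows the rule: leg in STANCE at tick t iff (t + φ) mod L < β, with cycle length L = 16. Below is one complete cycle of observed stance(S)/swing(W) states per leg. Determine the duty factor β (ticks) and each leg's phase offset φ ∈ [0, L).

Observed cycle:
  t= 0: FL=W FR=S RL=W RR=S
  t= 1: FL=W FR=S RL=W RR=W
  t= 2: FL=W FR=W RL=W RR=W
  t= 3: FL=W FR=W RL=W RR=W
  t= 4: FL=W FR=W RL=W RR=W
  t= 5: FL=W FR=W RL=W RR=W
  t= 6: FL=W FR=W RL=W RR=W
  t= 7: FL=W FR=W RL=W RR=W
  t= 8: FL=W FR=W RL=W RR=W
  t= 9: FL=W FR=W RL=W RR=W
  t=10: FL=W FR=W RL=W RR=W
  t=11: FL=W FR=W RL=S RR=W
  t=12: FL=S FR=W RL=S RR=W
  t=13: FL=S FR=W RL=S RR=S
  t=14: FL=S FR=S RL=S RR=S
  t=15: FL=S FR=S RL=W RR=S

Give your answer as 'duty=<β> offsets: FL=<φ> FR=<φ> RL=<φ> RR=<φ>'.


duty=4 offsets: FL=4 FR=2 RL=5 RR=3

duty β = stance ticks per leg = 4
FL: stance ticks = 4; W→S at t=12 → φ=4
FR: stance ticks = 4; W→S at t=14 → φ=2
RL: stance ticks = 4; W→S at t=11 → φ=5
RR: stance ticks = 4; W→S at t=13 → φ=3


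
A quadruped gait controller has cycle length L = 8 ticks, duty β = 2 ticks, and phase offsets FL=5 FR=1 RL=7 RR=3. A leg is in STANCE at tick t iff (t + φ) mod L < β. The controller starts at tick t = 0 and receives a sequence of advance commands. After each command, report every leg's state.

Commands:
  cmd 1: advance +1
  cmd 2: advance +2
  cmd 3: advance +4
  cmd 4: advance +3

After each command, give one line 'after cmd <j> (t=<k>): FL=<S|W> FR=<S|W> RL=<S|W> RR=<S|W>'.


after cmd 1 (t=1): FL=W FR=W RL=S RR=W
after cmd 2 (t=3): FL=S FR=W RL=W RR=W
after cmd 3 (t=7): FL=W FR=S RL=W RR=W
after cmd 4 (t=10): FL=W FR=W RL=S RR=W

start t=0: FL=W FR=S RL=W RR=W
cmd 1: advance +1 → t=1, phase=(6,2,0,4) → FL=W FR=W RL=S RR=W
cmd 2: advance +2 → t=3, phase=(0,4,2,6) → FL=S FR=W RL=W RR=W
cmd 3: advance +4 → t=7, phase=(4,0,6,2) → FL=W FR=S RL=W RR=W
cmd 4: advance +3 → t=10, phase=(7,3,1,5) → FL=W FR=W RL=S RR=W


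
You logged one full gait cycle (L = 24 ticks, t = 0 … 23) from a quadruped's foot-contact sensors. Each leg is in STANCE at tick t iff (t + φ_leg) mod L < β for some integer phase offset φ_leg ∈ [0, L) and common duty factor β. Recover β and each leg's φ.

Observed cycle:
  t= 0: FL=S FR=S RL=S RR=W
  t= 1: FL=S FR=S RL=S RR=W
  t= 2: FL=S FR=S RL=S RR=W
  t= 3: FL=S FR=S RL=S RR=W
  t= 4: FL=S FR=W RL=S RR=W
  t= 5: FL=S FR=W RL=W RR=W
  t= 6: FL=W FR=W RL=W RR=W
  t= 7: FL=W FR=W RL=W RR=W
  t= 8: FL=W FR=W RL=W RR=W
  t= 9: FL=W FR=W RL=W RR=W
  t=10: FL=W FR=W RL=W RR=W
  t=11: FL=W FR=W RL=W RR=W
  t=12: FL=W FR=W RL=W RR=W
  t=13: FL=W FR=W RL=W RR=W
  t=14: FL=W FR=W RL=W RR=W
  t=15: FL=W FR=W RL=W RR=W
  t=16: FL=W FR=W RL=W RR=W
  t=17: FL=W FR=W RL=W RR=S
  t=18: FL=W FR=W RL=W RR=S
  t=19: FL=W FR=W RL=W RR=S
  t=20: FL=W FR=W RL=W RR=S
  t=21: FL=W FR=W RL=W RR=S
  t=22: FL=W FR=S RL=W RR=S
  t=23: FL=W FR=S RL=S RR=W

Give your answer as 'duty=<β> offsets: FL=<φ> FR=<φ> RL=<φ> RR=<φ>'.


duty=6 offsets: FL=0 FR=2 RL=1 RR=7

duty β = stance ticks per leg = 6
FL: stance ticks = 6; W→S at t=0 → φ=0
FR: stance ticks = 6; W→S at t=22 → φ=2
RL: stance ticks = 6; W→S at t=23 → φ=1
RR: stance ticks = 6; W→S at t=17 → φ=7


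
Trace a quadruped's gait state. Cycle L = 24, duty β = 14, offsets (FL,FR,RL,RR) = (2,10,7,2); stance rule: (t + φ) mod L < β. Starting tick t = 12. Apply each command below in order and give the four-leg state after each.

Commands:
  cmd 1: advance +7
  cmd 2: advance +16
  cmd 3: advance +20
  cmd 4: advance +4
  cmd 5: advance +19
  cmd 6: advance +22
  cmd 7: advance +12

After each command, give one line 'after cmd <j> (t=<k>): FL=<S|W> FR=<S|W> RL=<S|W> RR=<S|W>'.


start t=12: FL=W FR=W RL=W RR=W
cmd 1: advance +7 → t=19, phase=(21,5,2,21) → FL=W FR=S RL=S RR=W
cmd 2: advance +16 → t=35, phase=(13,21,18,13) → FL=S FR=W RL=W RR=S
cmd 3: advance +20 → t=55, phase=(9,17,14,9) → FL=S FR=W RL=W RR=S
cmd 4: advance +4 → t=59, phase=(13,21,18,13) → FL=S FR=W RL=W RR=S
cmd 5: advance +19 → t=78, phase=(8,16,13,8) → FL=S FR=W RL=S RR=S
cmd 6: advance +22 → t=100, phase=(6,14,11,6) → FL=S FR=W RL=S RR=S
cmd 7: advance +12 → t=112, phase=(18,2,23,18) → FL=W FR=S RL=W RR=W

after cmd 1 (t=19): FL=W FR=S RL=S RR=W
after cmd 2 (t=35): FL=S FR=W RL=W RR=S
after cmd 3 (t=55): FL=S FR=W RL=W RR=S
after cmd 4 (t=59): FL=S FR=W RL=W RR=S
after cmd 5 (t=78): FL=S FR=W RL=S RR=S
after cmd 6 (t=100): FL=S FR=W RL=S RR=S
after cmd 7 (t=112): FL=W FR=S RL=W RR=W


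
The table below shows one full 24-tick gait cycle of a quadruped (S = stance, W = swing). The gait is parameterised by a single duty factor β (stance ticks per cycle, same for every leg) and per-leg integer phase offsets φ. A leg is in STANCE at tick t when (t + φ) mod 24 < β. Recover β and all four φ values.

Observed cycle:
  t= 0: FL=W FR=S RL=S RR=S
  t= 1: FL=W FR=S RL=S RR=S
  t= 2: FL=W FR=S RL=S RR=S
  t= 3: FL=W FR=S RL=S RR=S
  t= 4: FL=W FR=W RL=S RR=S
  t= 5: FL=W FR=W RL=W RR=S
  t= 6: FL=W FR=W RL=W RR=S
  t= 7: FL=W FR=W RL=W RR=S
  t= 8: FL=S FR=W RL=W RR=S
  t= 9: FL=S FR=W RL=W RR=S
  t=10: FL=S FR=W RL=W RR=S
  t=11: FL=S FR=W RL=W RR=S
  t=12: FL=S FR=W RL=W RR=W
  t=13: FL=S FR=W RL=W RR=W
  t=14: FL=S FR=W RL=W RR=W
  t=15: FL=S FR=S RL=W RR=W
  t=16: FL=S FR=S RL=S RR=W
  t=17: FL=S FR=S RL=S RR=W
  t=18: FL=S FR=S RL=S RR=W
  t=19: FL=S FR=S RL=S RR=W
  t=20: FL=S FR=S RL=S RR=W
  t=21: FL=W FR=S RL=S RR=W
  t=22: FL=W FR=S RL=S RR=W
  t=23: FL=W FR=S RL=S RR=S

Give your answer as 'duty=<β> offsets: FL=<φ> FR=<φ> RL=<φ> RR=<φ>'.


duty β = stance ticks per leg = 13
FL: stance ticks = 13; W→S at t=8 → φ=16
FR: stance ticks = 13; W→S at t=15 → φ=9
RL: stance ticks = 13; W→S at t=16 → φ=8
RR: stance ticks = 13; W→S at t=23 → φ=1

duty=13 offsets: FL=16 FR=9 RL=8 RR=1


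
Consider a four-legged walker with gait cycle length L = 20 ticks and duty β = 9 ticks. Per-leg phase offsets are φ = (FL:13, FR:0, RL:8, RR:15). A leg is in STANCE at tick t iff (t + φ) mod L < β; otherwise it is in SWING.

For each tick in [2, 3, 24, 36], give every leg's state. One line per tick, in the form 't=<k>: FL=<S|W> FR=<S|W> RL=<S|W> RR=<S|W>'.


t=2: phase=(15,2,10,17) vs β=9 → FL=W FR=S RL=W RR=W
t=3: phase=(16,3,11,18) vs β=9 → FL=W FR=S RL=W RR=W
t=24: phase=(17,4,12,19) vs β=9 → FL=W FR=S RL=W RR=W
t=36: phase=(9,16,4,11) vs β=9 → FL=W FR=W RL=S RR=W

t=2: FL=W FR=S RL=W RR=W
t=3: FL=W FR=S RL=W RR=W
t=24: FL=W FR=S RL=W RR=W
t=36: FL=W FR=W RL=S RR=W


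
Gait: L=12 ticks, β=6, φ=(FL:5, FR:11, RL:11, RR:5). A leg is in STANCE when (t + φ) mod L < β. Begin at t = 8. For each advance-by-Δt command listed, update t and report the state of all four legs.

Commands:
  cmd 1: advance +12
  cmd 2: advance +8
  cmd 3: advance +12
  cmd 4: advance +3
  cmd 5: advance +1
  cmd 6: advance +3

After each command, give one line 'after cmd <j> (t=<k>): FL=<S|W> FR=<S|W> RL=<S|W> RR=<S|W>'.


after cmd 1 (t=20): FL=S FR=W RL=W RR=S
after cmd 2 (t=28): FL=W FR=S RL=S RR=W
after cmd 3 (t=40): FL=W FR=S RL=S RR=W
after cmd 4 (t=43): FL=S FR=W RL=W RR=S
after cmd 5 (t=44): FL=S FR=W RL=W RR=S
after cmd 6 (t=47): FL=S FR=W RL=W RR=S

start t=8: FL=S FR=W RL=W RR=S
cmd 1: advance +12 → t=20, phase=(1,7,7,1) → FL=S FR=W RL=W RR=S
cmd 2: advance +8 → t=28, phase=(9,3,3,9) → FL=W FR=S RL=S RR=W
cmd 3: advance +12 → t=40, phase=(9,3,3,9) → FL=W FR=S RL=S RR=W
cmd 4: advance +3 → t=43, phase=(0,6,6,0) → FL=S FR=W RL=W RR=S
cmd 5: advance +1 → t=44, phase=(1,7,7,1) → FL=S FR=W RL=W RR=S
cmd 6: advance +3 → t=47, phase=(4,10,10,4) → FL=S FR=W RL=W RR=S


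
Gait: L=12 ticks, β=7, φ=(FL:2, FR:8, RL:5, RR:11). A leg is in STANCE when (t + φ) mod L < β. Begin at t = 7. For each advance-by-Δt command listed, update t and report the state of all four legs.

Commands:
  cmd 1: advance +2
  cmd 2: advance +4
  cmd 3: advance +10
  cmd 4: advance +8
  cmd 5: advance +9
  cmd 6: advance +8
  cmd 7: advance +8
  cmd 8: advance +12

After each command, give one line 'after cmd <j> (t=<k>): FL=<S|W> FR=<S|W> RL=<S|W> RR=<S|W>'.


start t=7: FL=W FR=S RL=S RR=S
cmd 1: advance +2 → t=9, phase=(11,5,2,8) → FL=W FR=S RL=S RR=W
cmd 2: advance +4 → t=13, phase=(3,9,6,0) → FL=S FR=W RL=S RR=S
cmd 3: advance +10 → t=23, phase=(1,7,4,10) → FL=S FR=W RL=S RR=W
cmd 4: advance +8 → t=31, phase=(9,3,0,6) → FL=W FR=S RL=S RR=S
cmd 5: advance +9 → t=40, phase=(6,0,9,3) → FL=S FR=S RL=W RR=S
cmd 6: advance +8 → t=48, phase=(2,8,5,11) → FL=S FR=W RL=S RR=W
cmd 7: advance +8 → t=56, phase=(10,4,1,7) → FL=W FR=S RL=S RR=W
cmd 8: advance +12 → t=68, phase=(10,4,1,7) → FL=W FR=S RL=S RR=W

after cmd 1 (t=9): FL=W FR=S RL=S RR=W
after cmd 2 (t=13): FL=S FR=W RL=S RR=S
after cmd 3 (t=23): FL=S FR=W RL=S RR=W
after cmd 4 (t=31): FL=W FR=S RL=S RR=S
after cmd 5 (t=40): FL=S FR=S RL=W RR=S
after cmd 6 (t=48): FL=S FR=W RL=S RR=W
after cmd 7 (t=56): FL=W FR=S RL=S RR=W
after cmd 8 (t=68): FL=W FR=S RL=S RR=W


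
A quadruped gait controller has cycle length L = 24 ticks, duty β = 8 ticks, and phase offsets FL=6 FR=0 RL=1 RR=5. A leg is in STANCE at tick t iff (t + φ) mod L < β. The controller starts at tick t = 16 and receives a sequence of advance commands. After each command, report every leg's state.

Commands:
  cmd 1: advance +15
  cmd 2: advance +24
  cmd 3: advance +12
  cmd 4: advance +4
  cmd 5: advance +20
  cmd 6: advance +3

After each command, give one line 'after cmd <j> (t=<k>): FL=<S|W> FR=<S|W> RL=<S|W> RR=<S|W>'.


after cmd 1 (t=31): FL=W FR=S RL=W RR=W
after cmd 2 (t=55): FL=W FR=S RL=W RR=W
after cmd 3 (t=67): FL=S FR=W RL=W RR=S
after cmd 4 (t=71): FL=S FR=W RL=S RR=S
after cmd 5 (t=91): FL=S FR=W RL=W RR=S
after cmd 6 (t=94): FL=S FR=W RL=W RR=S

start t=16: FL=W FR=W RL=W RR=W
cmd 1: advance +15 → t=31, phase=(13,7,8,12) → FL=W FR=S RL=W RR=W
cmd 2: advance +24 → t=55, phase=(13,7,8,12) → FL=W FR=S RL=W RR=W
cmd 3: advance +12 → t=67, phase=(1,19,20,0) → FL=S FR=W RL=W RR=S
cmd 4: advance +4 → t=71, phase=(5,23,0,4) → FL=S FR=W RL=S RR=S
cmd 5: advance +20 → t=91, phase=(1,19,20,0) → FL=S FR=W RL=W RR=S
cmd 6: advance +3 → t=94, phase=(4,22,23,3) → FL=S FR=W RL=W RR=S


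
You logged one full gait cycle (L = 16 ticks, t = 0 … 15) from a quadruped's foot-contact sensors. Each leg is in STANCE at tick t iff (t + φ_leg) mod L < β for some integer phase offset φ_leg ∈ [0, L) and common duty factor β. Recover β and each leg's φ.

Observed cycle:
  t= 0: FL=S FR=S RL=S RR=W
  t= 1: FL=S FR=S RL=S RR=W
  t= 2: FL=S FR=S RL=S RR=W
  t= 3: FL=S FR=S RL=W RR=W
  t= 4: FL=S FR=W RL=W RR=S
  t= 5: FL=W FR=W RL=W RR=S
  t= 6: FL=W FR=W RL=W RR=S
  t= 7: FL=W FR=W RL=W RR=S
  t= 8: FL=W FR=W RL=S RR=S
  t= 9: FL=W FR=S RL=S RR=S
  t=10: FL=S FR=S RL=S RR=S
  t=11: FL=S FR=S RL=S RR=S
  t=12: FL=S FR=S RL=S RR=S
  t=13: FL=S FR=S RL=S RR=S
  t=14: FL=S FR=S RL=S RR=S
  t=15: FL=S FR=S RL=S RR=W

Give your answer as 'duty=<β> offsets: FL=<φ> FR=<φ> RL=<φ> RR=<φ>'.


duty β = stance ticks per leg = 11
FL: stance ticks = 11; W→S at t=10 → φ=6
FR: stance ticks = 11; W→S at t=9 → φ=7
RL: stance ticks = 11; W→S at t=8 → φ=8
RR: stance ticks = 11; W→S at t=4 → φ=12

duty=11 offsets: FL=6 FR=7 RL=8 RR=12


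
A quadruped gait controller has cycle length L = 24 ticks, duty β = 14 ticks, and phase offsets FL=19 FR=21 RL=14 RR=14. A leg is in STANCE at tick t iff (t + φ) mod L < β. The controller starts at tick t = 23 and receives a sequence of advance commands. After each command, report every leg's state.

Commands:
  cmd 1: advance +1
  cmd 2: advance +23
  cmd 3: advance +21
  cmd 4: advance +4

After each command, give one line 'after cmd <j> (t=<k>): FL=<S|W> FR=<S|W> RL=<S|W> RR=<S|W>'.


start t=23: FL=W FR=W RL=S RR=S
cmd 1: advance +1 → t=24, phase=(19,21,14,14) → FL=W FR=W RL=W RR=W
cmd 2: advance +23 → t=47, phase=(18,20,13,13) → FL=W FR=W RL=S RR=S
cmd 3: advance +21 → t=68, phase=(15,17,10,10) → FL=W FR=W RL=S RR=S
cmd 4: advance +4 → t=72, phase=(19,21,14,14) → FL=W FR=W RL=W RR=W

after cmd 1 (t=24): FL=W FR=W RL=W RR=W
after cmd 2 (t=47): FL=W FR=W RL=S RR=S
after cmd 3 (t=68): FL=W FR=W RL=S RR=S
after cmd 4 (t=72): FL=W FR=W RL=W RR=W


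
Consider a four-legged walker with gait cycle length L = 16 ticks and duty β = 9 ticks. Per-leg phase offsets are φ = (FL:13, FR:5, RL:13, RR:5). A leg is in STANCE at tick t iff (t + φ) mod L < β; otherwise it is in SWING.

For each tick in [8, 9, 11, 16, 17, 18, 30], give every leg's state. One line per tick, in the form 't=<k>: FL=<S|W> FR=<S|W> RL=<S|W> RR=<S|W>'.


t=8: FL=S FR=W RL=S RR=W
t=9: FL=S FR=W RL=S RR=W
t=11: FL=S FR=S RL=S RR=S
t=16: FL=W FR=S RL=W RR=S
t=17: FL=W FR=S RL=W RR=S
t=18: FL=W FR=S RL=W RR=S
t=30: FL=W FR=S RL=W RR=S

t=8: phase=(5,13,5,13) vs β=9 → FL=S FR=W RL=S RR=W
t=9: phase=(6,14,6,14) vs β=9 → FL=S FR=W RL=S RR=W
t=11: phase=(8,0,8,0) vs β=9 → FL=S FR=S RL=S RR=S
t=16: phase=(13,5,13,5) vs β=9 → FL=W FR=S RL=W RR=S
t=17: phase=(14,6,14,6) vs β=9 → FL=W FR=S RL=W RR=S
t=18: phase=(15,7,15,7) vs β=9 → FL=W FR=S RL=W RR=S
t=30: phase=(11,3,11,3) vs β=9 → FL=W FR=S RL=W RR=S


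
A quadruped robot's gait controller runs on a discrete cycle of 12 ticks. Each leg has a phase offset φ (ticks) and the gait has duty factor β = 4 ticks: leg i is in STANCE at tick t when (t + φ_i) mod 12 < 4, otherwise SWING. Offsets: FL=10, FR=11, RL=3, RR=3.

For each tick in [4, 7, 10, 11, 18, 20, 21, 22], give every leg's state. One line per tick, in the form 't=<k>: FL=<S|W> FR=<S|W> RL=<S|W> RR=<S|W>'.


t=4: FL=S FR=S RL=W RR=W
t=7: FL=W FR=W RL=W RR=W
t=10: FL=W FR=W RL=S RR=S
t=11: FL=W FR=W RL=S RR=S
t=18: FL=W FR=W RL=W RR=W
t=20: FL=W FR=W RL=W RR=W
t=21: FL=W FR=W RL=S RR=S
t=22: FL=W FR=W RL=S RR=S

t=4: phase=(2,3,7,7) vs β=4 → FL=S FR=S RL=W RR=W
t=7: phase=(5,6,10,10) vs β=4 → FL=W FR=W RL=W RR=W
t=10: phase=(8,9,1,1) vs β=4 → FL=W FR=W RL=S RR=S
t=11: phase=(9,10,2,2) vs β=4 → FL=W FR=W RL=S RR=S
t=18: phase=(4,5,9,9) vs β=4 → FL=W FR=W RL=W RR=W
t=20: phase=(6,7,11,11) vs β=4 → FL=W FR=W RL=W RR=W
t=21: phase=(7,8,0,0) vs β=4 → FL=W FR=W RL=S RR=S
t=22: phase=(8,9,1,1) vs β=4 → FL=W FR=W RL=S RR=S


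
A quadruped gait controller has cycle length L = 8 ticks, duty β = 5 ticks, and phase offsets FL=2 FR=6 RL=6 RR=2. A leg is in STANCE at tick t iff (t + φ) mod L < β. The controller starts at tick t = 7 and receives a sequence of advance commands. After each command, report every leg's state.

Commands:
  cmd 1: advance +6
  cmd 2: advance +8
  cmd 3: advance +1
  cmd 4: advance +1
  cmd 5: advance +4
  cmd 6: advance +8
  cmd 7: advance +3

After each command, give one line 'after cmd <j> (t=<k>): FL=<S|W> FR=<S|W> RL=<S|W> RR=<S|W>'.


start t=7: FL=S FR=W RL=W RR=S
cmd 1: advance +6 → t=13, phase=(7,3,3,7) → FL=W FR=S RL=S RR=W
cmd 2: advance +8 → t=21, phase=(7,3,3,7) → FL=W FR=S RL=S RR=W
cmd 3: advance +1 → t=22, phase=(0,4,4,0) → FL=S FR=S RL=S RR=S
cmd 4: advance +1 → t=23, phase=(1,5,5,1) → FL=S FR=W RL=W RR=S
cmd 5: advance +4 → t=27, phase=(5,1,1,5) → FL=W FR=S RL=S RR=W
cmd 6: advance +8 → t=35, phase=(5,1,1,5) → FL=W FR=S RL=S RR=W
cmd 7: advance +3 → t=38, phase=(0,4,4,0) → FL=S FR=S RL=S RR=S

after cmd 1 (t=13): FL=W FR=S RL=S RR=W
after cmd 2 (t=21): FL=W FR=S RL=S RR=W
after cmd 3 (t=22): FL=S FR=S RL=S RR=S
after cmd 4 (t=23): FL=S FR=W RL=W RR=S
after cmd 5 (t=27): FL=W FR=S RL=S RR=W
after cmd 6 (t=35): FL=W FR=S RL=S RR=W
after cmd 7 (t=38): FL=S FR=S RL=S RR=S


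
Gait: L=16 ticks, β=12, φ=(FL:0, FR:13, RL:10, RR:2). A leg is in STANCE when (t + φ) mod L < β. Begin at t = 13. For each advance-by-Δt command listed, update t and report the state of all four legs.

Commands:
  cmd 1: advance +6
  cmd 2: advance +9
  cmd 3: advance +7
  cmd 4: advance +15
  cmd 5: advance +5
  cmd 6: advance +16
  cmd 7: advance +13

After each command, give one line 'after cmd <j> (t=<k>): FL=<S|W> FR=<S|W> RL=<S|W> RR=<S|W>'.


after cmd 1 (t=19): FL=S FR=S RL=W RR=S
after cmd 2 (t=28): FL=W FR=S RL=S RR=W
after cmd 3 (t=35): FL=S FR=S RL=W RR=S
after cmd 4 (t=50): FL=S FR=W RL=W RR=S
after cmd 5 (t=55): FL=S FR=S RL=S RR=S
after cmd 6 (t=71): FL=S FR=S RL=S RR=S
after cmd 7 (t=84): FL=S FR=S RL=W RR=S

start t=13: FL=W FR=S RL=S RR=W
cmd 1: advance +6 → t=19, phase=(3,0,13,5) → FL=S FR=S RL=W RR=S
cmd 2: advance +9 → t=28, phase=(12,9,6,14) → FL=W FR=S RL=S RR=W
cmd 3: advance +7 → t=35, phase=(3,0,13,5) → FL=S FR=S RL=W RR=S
cmd 4: advance +15 → t=50, phase=(2,15,12,4) → FL=S FR=W RL=W RR=S
cmd 5: advance +5 → t=55, phase=(7,4,1,9) → FL=S FR=S RL=S RR=S
cmd 6: advance +16 → t=71, phase=(7,4,1,9) → FL=S FR=S RL=S RR=S
cmd 7: advance +13 → t=84, phase=(4,1,14,6) → FL=S FR=S RL=W RR=S


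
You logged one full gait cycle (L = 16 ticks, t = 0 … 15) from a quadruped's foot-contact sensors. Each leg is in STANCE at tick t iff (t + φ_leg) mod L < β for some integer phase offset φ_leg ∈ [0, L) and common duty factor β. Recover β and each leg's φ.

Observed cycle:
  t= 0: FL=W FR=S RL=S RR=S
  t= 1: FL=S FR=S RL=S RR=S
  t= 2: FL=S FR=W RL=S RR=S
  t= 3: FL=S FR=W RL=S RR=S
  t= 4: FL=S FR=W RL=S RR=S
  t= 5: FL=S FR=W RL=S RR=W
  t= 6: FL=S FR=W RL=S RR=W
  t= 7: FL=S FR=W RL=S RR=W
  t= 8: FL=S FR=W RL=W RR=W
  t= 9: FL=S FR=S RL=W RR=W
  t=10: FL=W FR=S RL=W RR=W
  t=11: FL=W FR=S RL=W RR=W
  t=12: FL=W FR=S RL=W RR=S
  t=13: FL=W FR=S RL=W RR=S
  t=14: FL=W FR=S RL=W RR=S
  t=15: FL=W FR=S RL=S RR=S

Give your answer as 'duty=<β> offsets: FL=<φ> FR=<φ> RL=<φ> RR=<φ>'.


duty=9 offsets: FL=15 FR=7 RL=1 RR=4

duty β = stance ticks per leg = 9
FL: stance ticks = 9; W→S at t=1 → φ=15
FR: stance ticks = 9; W→S at t=9 → φ=7
RL: stance ticks = 9; W→S at t=15 → φ=1
RR: stance ticks = 9; W→S at t=12 → φ=4


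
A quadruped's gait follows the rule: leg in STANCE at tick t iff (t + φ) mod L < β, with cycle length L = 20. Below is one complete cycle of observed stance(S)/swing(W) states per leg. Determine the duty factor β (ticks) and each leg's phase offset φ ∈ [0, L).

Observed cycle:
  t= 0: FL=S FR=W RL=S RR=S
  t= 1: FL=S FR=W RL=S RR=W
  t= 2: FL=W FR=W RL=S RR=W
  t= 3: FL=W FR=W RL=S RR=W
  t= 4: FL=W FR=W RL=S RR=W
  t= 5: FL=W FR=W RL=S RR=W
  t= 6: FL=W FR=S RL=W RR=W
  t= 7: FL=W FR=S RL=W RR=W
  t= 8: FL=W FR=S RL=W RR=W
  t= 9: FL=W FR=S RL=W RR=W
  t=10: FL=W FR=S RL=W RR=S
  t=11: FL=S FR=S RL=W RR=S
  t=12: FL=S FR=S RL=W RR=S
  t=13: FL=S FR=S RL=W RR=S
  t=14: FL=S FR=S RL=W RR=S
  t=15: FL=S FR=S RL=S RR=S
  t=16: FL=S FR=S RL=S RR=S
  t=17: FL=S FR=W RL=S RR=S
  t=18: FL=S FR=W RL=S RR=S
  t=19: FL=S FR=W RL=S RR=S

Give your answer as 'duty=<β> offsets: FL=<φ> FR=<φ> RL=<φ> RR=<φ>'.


duty=11 offsets: FL=9 FR=14 RL=5 RR=10

duty β = stance ticks per leg = 11
FL: stance ticks = 11; W→S at t=11 → φ=9
FR: stance ticks = 11; W→S at t=6 → φ=14
RL: stance ticks = 11; W→S at t=15 → φ=5
RR: stance ticks = 11; W→S at t=10 → φ=10


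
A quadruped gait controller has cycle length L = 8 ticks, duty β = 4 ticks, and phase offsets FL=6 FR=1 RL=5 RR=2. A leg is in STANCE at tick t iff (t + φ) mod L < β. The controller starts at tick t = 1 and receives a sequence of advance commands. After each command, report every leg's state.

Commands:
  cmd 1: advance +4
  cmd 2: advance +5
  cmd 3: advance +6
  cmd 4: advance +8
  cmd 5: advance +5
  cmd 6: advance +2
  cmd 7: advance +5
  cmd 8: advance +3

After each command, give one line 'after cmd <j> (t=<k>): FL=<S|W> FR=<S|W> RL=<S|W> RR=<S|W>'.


start t=1: FL=W FR=S RL=W RR=S
cmd 1: advance +4 → t=5, phase=(3,6,2,7) → FL=S FR=W RL=S RR=W
cmd 2: advance +5 → t=10, phase=(0,3,7,4) → FL=S FR=S RL=W RR=W
cmd 3: advance +6 → t=16, phase=(6,1,5,2) → FL=W FR=S RL=W RR=S
cmd 4: advance +8 → t=24, phase=(6,1,5,2) → FL=W FR=S RL=W RR=S
cmd 5: advance +5 → t=29, phase=(3,6,2,7) → FL=S FR=W RL=S RR=W
cmd 6: advance +2 → t=31, phase=(5,0,4,1) → FL=W FR=S RL=W RR=S
cmd 7: advance +5 → t=36, phase=(2,5,1,6) → FL=S FR=W RL=S RR=W
cmd 8: advance +3 → t=39, phase=(5,0,4,1) → FL=W FR=S RL=W RR=S

after cmd 1 (t=5): FL=S FR=W RL=S RR=W
after cmd 2 (t=10): FL=S FR=S RL=W RR=W
after cmd 3 (t=16): FL=W FR=S RL=W RR=S
after cmd 4 (t=24): FL=W FR=S RL=W RR=S
after cmd 5 (t=29): FL=S FR=W RL=S RR=W
after cmd 6 (t=31): FL=W FR=S RL=W RR=S
after cmd 7 (t=36): FL=S FR=W RL=S RR=W
after cmd 8 (t=39): FL=W FR=S RL=W RR=S


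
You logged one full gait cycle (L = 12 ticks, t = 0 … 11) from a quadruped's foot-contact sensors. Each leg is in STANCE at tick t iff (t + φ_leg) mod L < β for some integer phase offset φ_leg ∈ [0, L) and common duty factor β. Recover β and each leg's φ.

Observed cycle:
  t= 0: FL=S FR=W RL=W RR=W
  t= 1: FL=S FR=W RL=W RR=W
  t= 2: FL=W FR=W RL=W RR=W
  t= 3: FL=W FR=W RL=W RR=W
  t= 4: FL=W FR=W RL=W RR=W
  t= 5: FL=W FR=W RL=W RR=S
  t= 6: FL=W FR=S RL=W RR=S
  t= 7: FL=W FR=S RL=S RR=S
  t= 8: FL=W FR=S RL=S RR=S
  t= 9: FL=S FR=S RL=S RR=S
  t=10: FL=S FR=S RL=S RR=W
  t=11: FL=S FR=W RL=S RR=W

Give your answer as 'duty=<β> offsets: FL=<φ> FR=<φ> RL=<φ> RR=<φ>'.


duty=5 offsets: FL=3 FR=6 RL=5 RR=7

duty β = stance ticks per leg = 5
FL: stance ticks = 5; W→S at t=9 → φ=3
FR: stance ticks = 5; W→S at t=6 → φ=6
RL: stance ticks = 5; W→S at t=7 → φ=5
RR: stance ticks = 5; W→S at t=5 → φ=7


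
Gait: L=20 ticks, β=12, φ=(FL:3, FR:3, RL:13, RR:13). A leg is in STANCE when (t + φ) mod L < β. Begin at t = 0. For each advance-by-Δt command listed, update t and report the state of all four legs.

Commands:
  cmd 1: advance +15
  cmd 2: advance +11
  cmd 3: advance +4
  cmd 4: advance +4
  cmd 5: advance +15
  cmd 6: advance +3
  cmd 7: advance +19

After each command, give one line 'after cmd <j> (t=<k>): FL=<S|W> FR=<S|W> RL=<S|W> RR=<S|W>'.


start t=0: FL=S FR=S RL=W RR=W
cmd 1: advance +15 → t=15, phase=(18,18,8,8) → FL=W FR=W RL=S RR=S
cmd 2: advance +11 → t=26, phase=(9,9,19,19) → FL=S FR=S RL=W RR=W
cmd 3: advance +4 → t=30, phase=(13,13,3,3) → FL=W FR=W RL=S RR=S
cmd 4: advance +4 → t=34, phase=(17,17,7,7) → FL=W FR=W RL=S RR=S
cmd 5: advance +15 → t=49, phase=(12,12,2,2) → FL=W FR=W RL=S RR=S
cmd 6: advance +3 → t=52, phase=(15,15,5,5) → FL=W FR=W RL=S RR=S
cmd 7: advance +19 → t=71, phase=(14,14,4,4) → FL=W FR=W RL=S RR=S

after cmd 1 (t=15): FL=W FR=W RL=S RR=S
after cmd 2 (t=26): FL=S FR=S RL=W RR=W
after cmd 3 (t=30): FL=W FR=W RL=S RR=S
after cmd 4 (t=34): FL=W FR=W RL=S RR=S
after cmd 5 (t=49): FL=W FR=W RL=S RR=S
after cmd 6 (t=52): FL=W FR=W RL=S RR=S
after cmd 7 (t=71): FL=W FR=W RL=S RR=S
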